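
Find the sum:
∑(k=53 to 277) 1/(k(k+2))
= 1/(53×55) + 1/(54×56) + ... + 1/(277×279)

Partial fractions: 1/(k(k+2)) = (1/2)[1/k - 1/(k+2)]
Telescoping leaves the first two and last two terms:
= (1/2)[1/53 + 1/54 - 1/278 - 1/279]
= 93125/6166179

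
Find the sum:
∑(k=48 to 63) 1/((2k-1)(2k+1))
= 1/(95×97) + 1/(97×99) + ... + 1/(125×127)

Partial fractions: 1/((2k-1)(2k+1)) = (1/2)[1/(2k-1) - 1/(2k+1)]
The series telescopes:
= (1/2)[1/95 - 1/127]
= 16/12065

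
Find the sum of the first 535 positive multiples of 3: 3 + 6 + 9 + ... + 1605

Factor out 3: = 3(1 + 2 + ... + 535) = 3 × n(n+1)/2
= 3 × 535×536/2
= 3 × 143380
= 430140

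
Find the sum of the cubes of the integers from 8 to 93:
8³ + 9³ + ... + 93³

Use ∑_{k=1}^{n} k³ = [n(n+1)/2]², then subtract the first 7 terms.
∑_{k=1}^{93} k³ = [93×94/2]² = 4371² = 19105641
∑_{k=1}^{7} k³ = [7×8/2]² = 28² = 784
∑_{k=8}^{93} k³ = 19105641 - 784 = 19104857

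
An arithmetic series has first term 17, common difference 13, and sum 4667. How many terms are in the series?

Using S = n/2 × [2a + (n-1)d]
4667 = n/2 × [2(17) + (n-1)(13)]
4667 = n/2 × [34 + 13n - 13]
9334 = n × [21 + 13n]
13n² + (21)n - 9334 = 0
Discriminant: Δ = (21)² - 4(13)(-9334) = 441 + 485368 = 485809
√Δ = 697
n = [-(21) + √Δ] / (2·13) = (-21 + 697) / 26 = 676 / 26 = 26
(The negative root is discarded since n must be a positive integer.)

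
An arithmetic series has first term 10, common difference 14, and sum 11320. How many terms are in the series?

Using S = n/2 × [2a + (n-1)d]
11320 = n/2 × [2(10) + (n-1)(14)]
11320 = n/2 × [20 + 14n - 14]
22640 = n × [6 + 14n]
14n² + (6)n - 22640 = 0
Discriminant: Δ = (6)² - 4(14)(-22640) = 36 + 1267840 = 1267876
√Δ = 1126
n = [-(6) + √Δ] / (2·14) = (-6 + 1126) / 28 = 1120 / 28 = 40
(The negative root is discarded since n must be a positive integer.)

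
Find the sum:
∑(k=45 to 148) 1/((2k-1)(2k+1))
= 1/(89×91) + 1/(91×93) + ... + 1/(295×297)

Partial fractions: 1/((2k-1)(2k+1)) = (1/2)[1/(2k-1) - 1/(2k+1)]
The series telescopes:
= (1/2)[1/89 - 1/297]
= 104/26433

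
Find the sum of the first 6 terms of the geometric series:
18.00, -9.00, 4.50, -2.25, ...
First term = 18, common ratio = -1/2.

Sₙ = a(1 - rⁿ) / (1 - r)
S_6 = 18(1 - (-1/2)^6) / (1 - (-1/2))
S_6 = 18(1 - (1/64)) / (3/2)
S_6 = 189/16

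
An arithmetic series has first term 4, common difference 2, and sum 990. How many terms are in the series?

Using S = n/2 × [2a + (n-1)d]
990 = n/2 × [2(4) + (n-1)(2)]
990 = n/2 × [8 + 2n - 2]
1980 = n × [6 + 2n]
2n² + (6)n - 1980 = 0
Discriminant: Δ = (6)² - 4(2)(-1980) = 36 + 15840 = 15876
√Δ = 126
n = [-(6) + √Δ] / (2·2) = (-6 + 126) / 4 = 120 / 4 = 30
(The negative root is discarded since n must be a positive integer.)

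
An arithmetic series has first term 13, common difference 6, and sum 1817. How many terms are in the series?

Using S = n/2 × [2a + (n-1)d]
1817 = n/2 × [2(13) + (n-1)(6)]
1817 = n/2 × [26 + 6n - 6]
3634 = n × [20 + 6n]
6n² + (20)n - 3634 = 0
Discriminant: Δ = (20)² - 4(6)(-3634) = 400 + 87216 = 87616
√Δ = 296
n = [-(20) + √Δ] / (2·6) = (-20 + 296) / 12 = 276 / 12 = 23
(The negative root is discarded since n must be a positive integer.)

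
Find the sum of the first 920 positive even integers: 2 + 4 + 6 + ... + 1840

Sum of first n even numbers = n(n+1)
= 920×921
= 847320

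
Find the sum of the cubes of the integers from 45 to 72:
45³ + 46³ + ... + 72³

Use ∑_{k=1}^{n} k³ = [n(n+1)/2]², then subtract the first 44 terms.
∑_{k=1}^{72} k³ = [72×73/2]² = 2628² = 6906384
∑_{k=1}^{44} k³ = [44×45/2]² = 990² = 980100
∑_{k=45}^{72} k³ = 6906384 - 980100 = 5926284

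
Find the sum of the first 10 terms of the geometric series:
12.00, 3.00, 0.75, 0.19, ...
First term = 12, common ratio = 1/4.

Sₙ = a(1 - rⁿ) / (1 - r)
S_10 = 12(1 - (1/4)^10) / (1 - (1/4))
S_10 = 12(1 - (1/1048576)) / (3/4)
S_10 = 1048575/65536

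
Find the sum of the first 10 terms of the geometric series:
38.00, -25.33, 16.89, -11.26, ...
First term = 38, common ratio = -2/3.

Sₙ = a(1 - rⁿ) / (1 - r)
S_10 = 38(1 - (-2/3)^10) / (1 - (-2/3))
S_10 = 38(1 - (1024/59049)) / (5/3)
S_10 = 440990/19683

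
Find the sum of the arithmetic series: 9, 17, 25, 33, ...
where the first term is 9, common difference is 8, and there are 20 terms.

Sₙ = n/2 × (first + last)
Last term = a + (n-1)d = 9 + (20-1)×8 = 161
S_20 = 20/2 × (9 + 161)
S_20 = 20/2 × 170 = 1700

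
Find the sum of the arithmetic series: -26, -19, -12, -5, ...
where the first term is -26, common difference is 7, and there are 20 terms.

Sₙ = n/2 × (first + last)
Last term = a + (n-1)d = -26 + (20-1)×7 = 107
S_20 = 20/2 × (-26 + 107)
S_20 = 20/2 × 81 = 810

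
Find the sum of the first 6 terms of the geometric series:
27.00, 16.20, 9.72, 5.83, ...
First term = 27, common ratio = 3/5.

Sₙ = a(1 - rⁿ) / (1 - r)
S_6 = 27(1 - (3/5)^6) / (1 - (3/5))
S_6 = 27(1 - (729/15625)) / (2/5)
S_6 = 201096/3125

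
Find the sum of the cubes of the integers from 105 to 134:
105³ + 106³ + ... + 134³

Use ∑_{k=1}^{n} k³ = [n(n+1)/2]², then subtract the first 104 terms.
∑_{k=1}^{134} k³ = [134×135/2]² = 9045² = 81812025
∑_{k=1}^{104} k³ = [104×105/2]² = 5460² = 29811600
∑_{k=105}^{134} k³ = 81812025 - 29811600 = 52000425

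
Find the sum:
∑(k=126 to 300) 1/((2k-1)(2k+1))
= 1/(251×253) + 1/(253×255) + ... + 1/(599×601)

Partial fractions: 1/((2k-1)(2k+1)) = (1/2)[1/(2k-1) - 1/(2k+1)]
The series telescopes:
= (1/2)[1/251 - 1/601]
= 175/150851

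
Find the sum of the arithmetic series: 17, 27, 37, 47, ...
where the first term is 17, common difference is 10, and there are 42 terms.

Sₙ = n/2 × (first + last)
Last term = a + (n-1)d = 17 + (42-1)×10 = 427
S_42 = 42/2 × (17 + 427)
S_42 = 42/2 × 444 = 9324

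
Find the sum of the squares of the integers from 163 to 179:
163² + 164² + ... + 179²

Use ∑_{k=1}^{n} k² = n(n+1)(2n+1)/6, then subtract the first 162 terms.
∑_{k=1}^{179} k² = 179×180×359/6 = 1927830
∑_{k=1}^{162} k² = 162×163×325/6 = 1430325
∑_{k=163}^{179} k² = 1927830 - 1430325 = 497505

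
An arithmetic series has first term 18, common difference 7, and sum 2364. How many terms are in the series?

Using S = n/2 × [2a + (n-1)d]
2364 = n/2 × [2(18) + (n-1)(7)]
2364 = n/2 × [36 + 7n - 7]
4728 = n × [29 + 7n]
7n² + (29)n - 4728 = 0
Discriminant: Δ = (29)² - 4(7)(-4728) = 841 + 132384 = 133225
√Δ = 365
n = [-(29) + √Δ] / (2·7) = (-29 + 365) / 14 = 336 / 14 = 24
(The negative root is discarded since n must be a positive integer.)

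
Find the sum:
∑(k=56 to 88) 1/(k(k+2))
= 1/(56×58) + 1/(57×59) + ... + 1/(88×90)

Partial fractions: 1/(k(k+2)) = (1/2)[1/k - 1/(k+2)]
Telescoping leaves the first two and last two terms:
= (1/2)[1/56 + 1/57 - 1/89 - 1/90]
= 55627/8522640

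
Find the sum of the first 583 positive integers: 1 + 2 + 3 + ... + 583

Formula: ∑k = n(n+1)/2
= 583×584/2
= 340472/2
= 170236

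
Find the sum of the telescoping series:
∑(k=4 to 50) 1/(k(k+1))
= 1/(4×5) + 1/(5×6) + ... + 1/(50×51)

Partial fractions: 1/(k(k+1)) = 1/k - 1/(k+1)
The series telescopes:
= (1/4 - 1/5) + (1/5 - 1/6) + ... + (1/50 - 1/51)
= 1/4 - 1/51
= 47/204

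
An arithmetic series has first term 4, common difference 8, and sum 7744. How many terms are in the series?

Using S = n/2 × [2a + (n-1)d]
7744 = n/2 × [2(4) + (n-1)(8)]
7744 = n/2 × [8 + 8n - 8]
15488 = n × [0 + 8n]
8n² + (0)n - 15488 = 0
Discriminant: Δ = (0)² - 4(8)(-15488) = 0 + 495616 = 495616
√Δ = 704
n = [-(0) + √Δ] / (2·8) = (0 + 704) / 16 = 704 / 16 = 44
(The negative root is discarded since n must be a positive integer.)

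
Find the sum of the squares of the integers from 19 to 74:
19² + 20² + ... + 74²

Use ∑_{k=1}^{n} k² = n(n+1)(2n+1)/6, then subtract the first 18 terms.
∑_{k=1}^{74} k² = 74×75×149/6 = 137825
∑_{k=1}^{18} k² = 18×19×37/6 = 2109
∑_{k=19}^{74} k² = 137825 - 2109 = 135716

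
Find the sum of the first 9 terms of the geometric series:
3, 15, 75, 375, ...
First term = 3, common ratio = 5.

Sₙ = a(1 - rⁿ) / (1 - r)
S_9 = 3(1 - 5^9) / (1 - 5)
S_9 = 3(1 - 1953125) / (-4)
S_9 = 1464843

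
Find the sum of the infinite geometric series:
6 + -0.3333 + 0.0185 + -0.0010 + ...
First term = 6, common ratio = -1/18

For |r| < 1, S = a / (1 - r)
S = 6 / (1 - (-1/18))
S = 6 / (19/18)
S = 108/19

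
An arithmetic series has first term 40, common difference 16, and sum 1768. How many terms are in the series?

Using S = n/2 × [2a + (n-1)d]
1768 = n/2 × [2(40) + (n-1)(16)]
1768 = n/2 × [80 + 16n - 16]
3536 = n × [64 + 16n]
16n² + (64)n - 3536 = 0
Discriminant: Δ = (64)² - 4(16)(-3536) = 4096 + 226304 = 230400
√Δ = 480
n = [-(64) + √Δ] / (2·16) = (-64 + 480) / 32 = 416 / 32 = 13
(The negative root is discarded since n must be a positive integer.)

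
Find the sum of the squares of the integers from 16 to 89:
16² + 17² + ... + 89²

Use ∑_{k=1}^{n} k² = n(n+1)(2n+1)/6, then subtract the first 15 terms.
∑_{k=1}^{89} k² = 89×90×179/6 = 238965
∑_{k=1}^{15} k² = 15×16×31/6 = 1240
∑_{k=16}^{89} k² = 238965 - 1240 = 237725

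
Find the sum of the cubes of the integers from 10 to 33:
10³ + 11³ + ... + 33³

Use ∑_{k=1}^{n} k³ = [n(n+1)/2]², then subtract the first 9 terms.
∑_{k=1}^{33} k³ = [33×34/2]² = 561² = 314721
∑_{k=1}^{9} k³ = [9×10/2]² = 45² = 2025
∑_{k=10}^{33} k³ = 314721 - 2025 = 312696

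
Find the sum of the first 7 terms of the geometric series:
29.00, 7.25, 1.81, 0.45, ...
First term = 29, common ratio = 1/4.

Sₙ = a(1 - rⁿ) / (1 - r)
S_7 = 29(1 - (1/4)^7) / (1 - (1/4))
S_7 = 29(1 - (1/16384)) / (3/4)
S_7 = 158369/4096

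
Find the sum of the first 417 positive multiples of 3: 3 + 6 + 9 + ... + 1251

Factor out 3: = 3(1 + 2 + ... + 417) = 3 × n(n+1)/2
= 3 × 417×418/2
= 3 × 87153
= 261459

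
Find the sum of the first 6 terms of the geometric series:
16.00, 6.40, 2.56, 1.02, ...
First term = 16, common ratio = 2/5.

Sₙ = a(1 - rⁿ) / (1 - r)
S_6 = 16(1 - (2/5)^6) / (1 - (2/5))
S_6 = 16(1 - (64/15625)) / (3/5)
S_6 = 82992/3125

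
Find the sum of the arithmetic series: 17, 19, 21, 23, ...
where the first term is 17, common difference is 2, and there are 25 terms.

Sₙ = n/2 × (first + last)
Last term = a + (n-1)d = 17 + (25-1)×2 = 65
S_25 = 25/2 × (17 + 65)
S_25 = 25/2 × 82 = 1025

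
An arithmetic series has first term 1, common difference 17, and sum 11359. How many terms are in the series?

Using S = n/2 × [2a + (n-1)d]
11359 = n/2 × [2(1) + (n-1)(17)]
11359 = n/2 × [2 + 17n - 17]
22718 = n × [-15 + 17n]
17n² + (-15)n - 22718 = 0
Discriminant: Δ = (-15)² - 4(17)(-22718) = 225 + 1544824 = 1545049
√Δ = 1243
n = [-(-15) + √Δ] / (2·17) = (15 + 1243) / 34 = 1258 / 34 = 37
(The negative root is discarded since n must be a positive integer.)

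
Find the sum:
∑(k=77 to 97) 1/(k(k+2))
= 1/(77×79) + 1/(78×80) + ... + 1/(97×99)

Partial fractions: 1/(k(k+2)) = (1/2)[1/k - 1/(k+2)]
Telescoping leaves the first two and last two terms:
= (1/2)[1/77 + 1/78 - 1/98 - 1/99]
= 347/126126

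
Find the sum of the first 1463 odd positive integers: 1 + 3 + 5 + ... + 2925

Sum of first n odd numbers = n²
= 1463²
= 2140369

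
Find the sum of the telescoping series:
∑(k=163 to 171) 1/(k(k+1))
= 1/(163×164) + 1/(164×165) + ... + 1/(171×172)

Partial fractions: 1/(k(k+1)) = 1/k - 1/(k+1)
The series telescopes:
= (1/163 - 1/164) + (1/164 - 1/165) + ... + (1/171 - 1/172)
= 1/163 - 1/172
= 9/28036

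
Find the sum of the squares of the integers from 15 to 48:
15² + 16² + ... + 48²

Use ∑_{k=1}^{n} k² = n(n+1)(2n+1)/6, then subtract the first 14 terms.
∑_{k=1}^{48} k² = 48×49×97/6 = 38024
∑_{k=1}^{14} k² = 14×15×29/6 = 1015
∑_{k=15}^{48} k² = 38024 - 1015 = 37009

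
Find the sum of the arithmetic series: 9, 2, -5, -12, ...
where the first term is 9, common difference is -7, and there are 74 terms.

Sₙ = n/2 × (first + last)
Last term = a + (n-1)d = 9 + (74-1)×(-7) = -502
S_74 = 74/2 × (9 + (-502))
S_74 = 74/2 × (-493) = -18241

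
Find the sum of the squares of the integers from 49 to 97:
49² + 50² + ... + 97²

Use ∑_{k=1}^{n} k² = n(n+1)(2n+1)/6, then subtract the first 48 terms.
∑_{k=1}^{97} k² = 97×98×195/6 = 308945
∑_{k=1}^{48} k² = 48×49×97/6 = 38024
∑_{k=49}^{97} k² = 308945 - 38024 = 270921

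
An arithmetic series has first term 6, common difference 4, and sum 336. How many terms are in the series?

Using S = n/2 × [2a + (n-1)d]
336 = n/2 × [2(6) + (n-1)(4)]
336 = n/2 × [12 + 4n - 4]
672 = n × [8 + 4n]
4n² + (8)n - 672 = 0
Discriminant: Δ = (8)² - 4(4)(-672) = 64 + 10752 = 10816
√Δ = 104
n = [-(8) + √Δ] / (2·4) = (-8 + 104) / 8 = 96 / 8 = 12
(The negative root is discarded since n must be a positive integer.)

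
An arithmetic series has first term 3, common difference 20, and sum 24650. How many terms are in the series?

Using S = n/2 × [2a + (n-1)d]
24650 = n/2 × [2(3) + (n-1)(20)]
24650 = n/2 × [6 + 20n - 20]
49300 = n × [-14 + 20n]
20n² + (-14)n - 49300 = 0
Discriminant: Δ = (-14)² - 4(20)(-49300) = 196 + 3944000 = 3944196
√Δ = 1986
n = [-(-14) + √Δ] / (2·20) = (14 + 1986) / 40 = 2000 / 40 = 50
(The negative root is discarded since n must be a positive integer.)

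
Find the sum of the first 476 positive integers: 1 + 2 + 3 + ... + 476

Formula: ∑k = n(n+1)/2
= 476×477/2
= 227052/2
= 113526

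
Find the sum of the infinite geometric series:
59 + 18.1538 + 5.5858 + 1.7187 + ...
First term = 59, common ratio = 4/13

For |r| < 1, S = a / (1 - r)
S = 59 / (1 - (4/13))
S = 59 / (9/13)
S = 767/9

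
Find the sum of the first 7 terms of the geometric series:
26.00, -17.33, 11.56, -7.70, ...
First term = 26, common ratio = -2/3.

Sₙ = a(1 - rⁿ) / (1 - r)
S_7 = 26(1 - (-2/3)^7) / (1 - (-2/3))
S_7 = 26(1 - (-128/2187)) / (5/3)
S_7 = 12038/729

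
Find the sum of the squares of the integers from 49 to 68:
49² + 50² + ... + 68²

Use ∑_{k=1}^{n} k² = n(n+1)(2n+1)/6, then subtract the first 48 terms.
∑_{k=1}^{68} k² = 68×69×137/6 = 107134
∑_{k=1}^{48} k² = 48×49×97/6 = 38024
∑_{k=49}^{68} k² = 107134 - 38024 = 69110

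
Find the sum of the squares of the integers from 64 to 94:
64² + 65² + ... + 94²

Use ∑_{k=1}^{n} k² = n(n+1)(2n+1)/6, then subtract the first 63 terms.
∑_{k=1}^{94} k² = 94×95×189/6 = 281295
∑_{k=1}^{63} k² = 63×64×127/6 = 85344
∑_{k=64}^{94} k² = 281295 - 85344 = 195951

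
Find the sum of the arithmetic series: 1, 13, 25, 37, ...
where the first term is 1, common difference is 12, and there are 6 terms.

Sₙ = n/2 × (first + last)
Last term = a + (n-1)d = 1 + (6-1)×12 = 61
S_6 = 6/2 × (1 + 61)
S_6 = 6/2 × 62 = 186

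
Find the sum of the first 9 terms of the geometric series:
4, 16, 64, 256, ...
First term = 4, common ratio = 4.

Sₙ = a(1 - rⁿ) / (1 - r)
S_9 = 4(1 - 4^9) / (1 - 4)
S_9 = 4(1 - 262144) / (-3)
S_9 = 349524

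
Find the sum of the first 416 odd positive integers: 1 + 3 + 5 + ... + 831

Sum of first n odd numbers = n²
= 416²
= 173056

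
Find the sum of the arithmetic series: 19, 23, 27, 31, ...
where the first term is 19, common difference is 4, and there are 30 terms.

Sₙ = n/2 × (first + last)
Last term = a + (n-1)d = 19 + (30-1)×4 = 135
S_30 = 30/2 × (19 + 135)
S_30 = 30/2 × 154 = 2310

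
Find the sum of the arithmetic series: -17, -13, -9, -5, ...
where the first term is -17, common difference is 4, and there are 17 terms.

Sₙ = n/2 × (first + last)
Last term = a + (n-1)d = -17 + (17-1)×4 = 47
S_17 = 17/2 × (-17 + 47)
S_17 = 17/2 × 30 = 255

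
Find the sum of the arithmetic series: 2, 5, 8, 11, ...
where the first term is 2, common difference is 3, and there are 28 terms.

Sₙ = n/2 × (first + last)
Last term = a + (n-1)d = 2 + (28-1)×3 = 83
S_28 = 28/2 × (2 + 83)
S_28 = 28/2 × 85 = 1190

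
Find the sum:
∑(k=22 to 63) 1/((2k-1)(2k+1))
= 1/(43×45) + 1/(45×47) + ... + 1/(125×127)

Partial fractions: 1/((2k-1)(2k+1)) = (1/2)[1/(2k-1) - 1/(2k+1)]
The series telescopes:
= (1/2)[1/43 - 1/127]
= 42/5461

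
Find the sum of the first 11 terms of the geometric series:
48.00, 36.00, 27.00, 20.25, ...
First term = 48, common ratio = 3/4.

Sₙ = a(1 - rⁿ) / (1 - r)
S_11 = 48(1 - (3/4)^11) / (1 - (3/4))
S_11 = 48(1 - (177147/4194304)) / (1/4)
S_11 = 12051471/65536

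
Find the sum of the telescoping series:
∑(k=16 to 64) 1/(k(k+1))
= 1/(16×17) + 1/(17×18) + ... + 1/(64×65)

Partial fractions: 1/(k(k+1)) = 1/k - 1/(k+1)
The series telescopes:
= (1/16 - 1/17) + (1/17 - 1/18) + ... + (1/64 - 1/65)
= 1/16 - 1/65
= 49/1040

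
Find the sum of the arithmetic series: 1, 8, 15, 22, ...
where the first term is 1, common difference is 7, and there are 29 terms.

Sₙ = n/2 × (first + last)
Last term = a + (n-1)d = 1 + (29-1)×7 = 197
S_29 = 29/2 × (1 + 197)
S_29 = 29/2 × 198 = 2871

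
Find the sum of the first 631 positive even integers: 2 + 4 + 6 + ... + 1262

Sum of first n even numbers = n(n+1)
= 631×632
= 398792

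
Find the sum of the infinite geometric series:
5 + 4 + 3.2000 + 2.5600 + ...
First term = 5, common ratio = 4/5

For |r| < 1, S = a / (1 - r)
S = 5 / (1 - (4/5))
S = 5 / (1/5)
S = 25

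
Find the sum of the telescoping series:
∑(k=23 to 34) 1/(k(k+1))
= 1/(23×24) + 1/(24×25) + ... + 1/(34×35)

Partial fractions: 1/(k(k+1)) = 1/k - 1/(k+1)
The series telescopes:
= (1/23 - 1/24) + (1/24 - 1/25) + ... + (1/34 - 1/35)
= 1/23 - 1/35
= 12/805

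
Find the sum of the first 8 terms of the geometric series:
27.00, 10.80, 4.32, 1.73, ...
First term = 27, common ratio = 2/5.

Sₙ = a(1 - rⁿ) / (1 - r)
S_8 = 27(1 - (2/5)^8) / (1 - (2/5))
S_8 = 27(1 - (256/390625)) / (3/5)
S_8 = 3513321/78125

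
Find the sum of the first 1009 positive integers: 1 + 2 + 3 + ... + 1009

Formula: ∑k = n(n+1)/2
= 1009×1010/2
= 1019090/2
= 509545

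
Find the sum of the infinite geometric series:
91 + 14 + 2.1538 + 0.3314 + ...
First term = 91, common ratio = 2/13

For |r| < 1, S = a / (1 - r)
S = 91 / (1 - (2/13))
S = 91 / (11/13)
S = 1183/11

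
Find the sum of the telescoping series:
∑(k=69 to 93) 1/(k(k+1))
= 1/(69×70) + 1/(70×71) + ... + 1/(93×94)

Partial fractions: 1/(k(k+1)) = 1/k - 1/(k+1)
The series telescopes:
= (1/69 - 1/70) + (1/70 - 1/71) + ... + (1/93 - 1/94)
= 1/69 - 1/94
= 25/6486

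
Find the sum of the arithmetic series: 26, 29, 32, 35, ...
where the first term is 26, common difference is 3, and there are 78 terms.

Sₙ = n/2 × (first + last)
Last term = a + (n-1)d = 26 + (78-1)×3 = 257
S_78 = 78/2 × (26 + 257)
S_78 = 78/2 × 283 = 11037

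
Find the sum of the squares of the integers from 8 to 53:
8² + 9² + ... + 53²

Use ∑_{k=1}^{n} k² = n(n+1)(2n+1)/6, then subtract the first 7 terms.
∑_{k=1}^{53} k² = 53×54×107/6 = 51039
∑_{k=1}^{7} k² = 7×8×15/6 = 140
∑_{k=8}^{53} k² = 51039 - 140 = 50899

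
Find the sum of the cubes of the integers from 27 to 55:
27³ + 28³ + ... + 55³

Use ∑_{k=1}^{n} k³ = [n(n+1)/2]², then subtract the first 26 terms.
∑_{k=1}^{55} k³ = [55×56/2]² = 1540² = 2371600
∑_{k=1}^{26} k³ = [26×27/2]² = 351² = 123201
∑_{k=27}^{55} k³ = 2371600 - 123201 = 2248399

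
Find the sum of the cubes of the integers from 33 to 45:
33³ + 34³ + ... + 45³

Use ∑_{k=1}^{n} k³ = [n(n+1)/2]², then subtract the first 32 terms.
∑_{k=1}^{45} k³ = [45×46/2]² = 1035² = 1071225
∑_{k=1}^{32} k³ = [32×33/2]² = 528² = 278784
∑_{k=33}^{45} k³ = 1071225 - 278784 = 792441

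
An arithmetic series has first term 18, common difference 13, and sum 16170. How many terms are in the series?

Using S = n/2 × [2a + (n-1)d]
16170 = n/2 × [2(18) + (n-1)(13)]
16170 = n/2 × [36 + 13n - 13]
32340 = n × [23 + 13n]
13n² + (23)n - 32340 = 0
Discriminant: Δ = (23)² - 4(13)(-32340) = 529 + 1681680 = 1682209
√Δ = 1297
n = [-(23) + √Δ] / (2·13) = (-23 + 1297) / 26 = 1274 / 26 = 49
(The negative root is discarded since n must be a positive integer.)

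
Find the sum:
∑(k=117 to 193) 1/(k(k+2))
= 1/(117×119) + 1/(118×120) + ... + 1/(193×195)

Partial fractions: 1/(k(k+2)) = (1/2)[1/k - 1/(k+2)]
Telescoping leaves the first two and last two terms:
= (1/2)[1/117 + 1/118 - 1/194 - 1/195]
= 22561/6695910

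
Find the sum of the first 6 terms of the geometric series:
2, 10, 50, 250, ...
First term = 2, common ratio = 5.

Sₙ = a(1 - rⁿ) / (1 - r)
S_6 = 2(1 - 5^6) / (1 - 5)
S_6 = 2(1 - 15625) / (-4)
S_6 = 7812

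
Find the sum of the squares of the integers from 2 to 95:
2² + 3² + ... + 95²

Use ∑_{k=1}^{n} k² = n(n+1)(2n+1)/6, then subtract the first 1 terms.
∑_{k=1}^{95} k² = 95×96×191/6 = 290320
∑_{k=1}^{1} k² = 1×2×3/6 = 1
∑_{k=2}^{95} k² = 290320 - 1 = 290319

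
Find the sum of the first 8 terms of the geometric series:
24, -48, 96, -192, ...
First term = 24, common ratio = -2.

Sₙ = a(1 - rⁿ) / (1 - r)
S_8 = 24(1 - (-2)^8) / (1 - (-2))
S_8 = 24(1 - 256) / (3)
S_8 = -2040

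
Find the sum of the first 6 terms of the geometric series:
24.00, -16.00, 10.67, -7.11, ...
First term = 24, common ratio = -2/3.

Sₙ = a(1 - rⁿ) / (1 - r)
S_6 = 24(1 - (-2/3)^6) / (1 - (-2/3))
S_6 = 24(1 - (64/729)) / (5/3)
S_6 = 1064/81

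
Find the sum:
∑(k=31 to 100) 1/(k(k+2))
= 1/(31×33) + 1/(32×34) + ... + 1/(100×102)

Partial fractions: 1/(k(k+2)) = (1/2)[1/k - 1/(k+2)]
Telescoping leaves the first two and last two terms:
= (1/2)[1/31 + 1/32 - 1/101 - 1/102]
= 223825/10219584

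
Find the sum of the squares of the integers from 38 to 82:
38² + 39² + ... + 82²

Use ∑_{k=1}^{n} k² = n(n+1)(2n+1)/6, then subtract the first 37 terms.
∑_{k=1}^{82} k² = 82×83×165/6 = 187165
∑_{k=1}^{37} k² = 37×38×75/6 = 17575
∑_{k=38}^{82} k² = 187165 - 17575 = 169590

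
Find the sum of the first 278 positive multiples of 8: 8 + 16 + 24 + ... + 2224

Factor out 8: = 8(1 + 2 + ... + 278) = 8 × n(n+1)/2
= 8 × 278×279/2
= 8 × 38781
= 310248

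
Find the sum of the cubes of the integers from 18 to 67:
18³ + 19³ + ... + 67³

Use ∑_{k=1}^{n} k³ = [n(n+1)/2]², then subtract the first 17 terms.
∑_{k=1}^{67} k³ = [67×68/2]² = 2278² = 5189284
∑_{k=1}^{17} k³ = [17×18/2]² = 153² = 23409
∑_{k=18}^{67} k³ = 5189284 - 23409 = 5165875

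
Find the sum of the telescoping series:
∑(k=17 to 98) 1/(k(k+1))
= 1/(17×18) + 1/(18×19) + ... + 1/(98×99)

Partial fractions: 1/(k(k+1)) = 1/k - 1/(k+1)
The series telescopes:
= (1/17 - 1/18) + (1/18 - 1/19) + ... + (1/98 - 1/99)
= 1/17 - 1/99
= 82/1683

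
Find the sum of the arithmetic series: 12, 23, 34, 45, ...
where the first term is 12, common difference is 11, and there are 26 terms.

Sₙ = n/2 × (first + last)
Last term = a + (n-1)d = 12 + (26-1)×11 = 287
S_26 = 26/2 × (12 + 287)
S_26 = 26/2 × 299 = 3887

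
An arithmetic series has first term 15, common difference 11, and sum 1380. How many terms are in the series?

Using S = n/2 × [2a + (n-1)d]
1380 = n/2 × [2(15) + (n-1)(11)]
1380 = n/2 × [30 + 11n - 11]
2760 = n × [19 + 11n]
11n² + (19)n - 2760 = 0
Discriminant: Δ = (19)² - 4(11)(-2760) = 361 + 121440 = 121801
√Δ = 349
n = [-(19) + √Δ] / (2·11) = (-19 + 349) / 22 = 330 / 22 = 15
(The negative root is discarded since n must be a positive integer.)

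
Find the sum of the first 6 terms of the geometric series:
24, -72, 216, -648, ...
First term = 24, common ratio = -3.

Sₙ = a(1 - rⁿ) / (1 - r)
S_6 = 24(1 - (-3)^6) / (1 - (-3))
S_6 = 24(1 - 729) / (4)
S_6 = -4368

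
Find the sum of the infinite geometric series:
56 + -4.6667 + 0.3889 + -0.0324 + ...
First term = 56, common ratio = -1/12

For |r| < 1, S = a / (1 - r)
S = 56 / (1 - (-1/12))
S = 56 / (13/12)
S = 672/13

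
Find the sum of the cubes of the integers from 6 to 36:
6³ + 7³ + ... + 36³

Use ∑_{k=1}^{n} k³ = [n(n+1)/2]², then subtract the first 5 terms.
∑_{k=1}^{36} k³ = [36×37/2]² = 666² = 443556
∑_{k=1}^{5} k³ = [5×6/2]² = 15² = 225
∑_{k=6}^{36} k³ = 443556 - 225 = 443331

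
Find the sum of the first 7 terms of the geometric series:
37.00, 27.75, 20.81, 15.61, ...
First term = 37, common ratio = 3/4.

Sₙ = a(1 - rⁿ) / (1 - r)
S_7 = 37(1 - (3/4)^7) / (1 - (3/4))
S_7 = 37(1 - (2187/16384)) / (1/4)
S_7 = 525289/4096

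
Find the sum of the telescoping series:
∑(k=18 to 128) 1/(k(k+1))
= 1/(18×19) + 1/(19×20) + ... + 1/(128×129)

Partial fractions: 1/(k(k+1)) = 1/k - 1/(k+1)
The series telescopes:
= (1/18 - 1/19) + (1/19 - 1/20) + ... + (1/128 - 1/129)
= 1/18 - 1/129
= 37/774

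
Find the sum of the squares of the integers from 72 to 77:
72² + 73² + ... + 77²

Use ∑_{k=1}^{n} k² = n(n+1)(2n+1)/6, then subtract the first 71 terms.
∑_{k=1}^{77} k² = 77×78×155/6 = 155155
∑_{k=1}^{71} k² = 71×72×143/6 = 121836
∑_{k=72}^{77} k² = 155155 - 121836 = 33319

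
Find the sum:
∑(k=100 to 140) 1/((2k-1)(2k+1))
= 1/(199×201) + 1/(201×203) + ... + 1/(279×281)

Partial fractions: 1/((2k-1)(2k+1)) = (1/2)[1/(2k-1) - 1/(2k+1)]
The series telescopes:
= (1/2)[1/199 - 1/281]
= 41/55919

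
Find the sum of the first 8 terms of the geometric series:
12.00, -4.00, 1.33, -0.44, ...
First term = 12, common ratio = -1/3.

Sₙ = a(1 - rⁿ) / (1 - r)
S_8 = 12(1 - (-1/3)^8) / (1 - (-1/3))
S_8 = 12(1 - (1/6561)) / (4/3)
S_8 = 6560/729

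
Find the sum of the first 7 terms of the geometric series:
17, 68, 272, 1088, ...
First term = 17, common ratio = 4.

Sₙ = a(1 - rⁿ) / (1 - r)
S_7 = 17(1 - 4^7) / (1 - 4)
S_7 = 17(1 - 16384) / (-3)
S_7 = 92837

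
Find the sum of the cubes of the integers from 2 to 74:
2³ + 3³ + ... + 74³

Use ∑_{k=1}^{n} k³ = [n(n+1)/2]², then subtract the first 1 terms.
∑_{k=1}^{74} k³ = [74×75/2]² = 2775² = 7700625
∑_{k=1}^{1} k³ = [1×2/2]² = 1² = 1
∑_{k=2}^{74} k³ = 7700625 - 1 = 7700624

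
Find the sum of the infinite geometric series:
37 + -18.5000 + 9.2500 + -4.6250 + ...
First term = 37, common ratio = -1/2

For |r| < 1, S = a / (1 - r)
S = 37 / (1 - (-1/2))
S = 37 / (3/2)
S = 74/3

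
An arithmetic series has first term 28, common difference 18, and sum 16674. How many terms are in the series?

Using S = n/2 × [2a + (n-1)d]
16674 = n/2 × [2(28) + (n-1)(18)]
16674 = n/2 × [56 + 18n - 18]
33348 = n × [38 + 18n]
18n² + (38)n - 33348 = 0
Discriminant: Δ = (38)² - 4(18)(-33348) = 1444 + 2401056 = 2402500
√Δ = 1550
n = [-(38) + √Δ] / (2·18) = (-38 + 1550) / 36 = 1512 / 36 = 42
(The negative root is discarded since n must be a positive integer.)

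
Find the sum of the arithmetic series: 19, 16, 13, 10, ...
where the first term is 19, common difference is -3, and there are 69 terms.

Sₙ = n/2 × (first + last)
Last term = a + (n-1)d = 19 + (69-1)×(-3) = -185
S_69 = 69/2 × (19 + (-185))
S_69 = 69/2 × (-166) = -5727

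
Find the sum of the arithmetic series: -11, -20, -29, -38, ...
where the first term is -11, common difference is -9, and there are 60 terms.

Sₙ = n/2 × (first + last)
Last term = a + (n-1)d = -11 + (60-1)×(-9) = -542
S_60 = 60/2 × (-11 + (-542))
S_60 = 60/2 × (-553) = -16590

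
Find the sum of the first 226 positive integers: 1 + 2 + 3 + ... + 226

Formula: ∑k = n(n+1)/2
= 226×227/2
= 51302/2
= 25651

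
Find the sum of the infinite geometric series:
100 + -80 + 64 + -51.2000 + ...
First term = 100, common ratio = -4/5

For |r| < 1, S = a / (1 - r)
S = 100 / (1 - (-4/5))
S = 100 / (9/5)
S = 500/9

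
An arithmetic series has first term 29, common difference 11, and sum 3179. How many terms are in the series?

Using S = n/2 × [2a + (n-1)d]
3179 = n/2 × [2(29) + (n-1)(11)]
3179 = n/2 × [58 + 11n - 11]
6358 = n × [47 + 11n]
11n² + (47)n - 6358 = 0
Discriminant: Δ = (47)² - 4(11)(-6358) = 2209 + 279752 = 281961
√Δ = 531
n = [-(47) + √Δ] / (2·11) = (-47 + 531) / 22 = 484 / 22 = 22
(The negative root is discarded since n must be a positive integer.)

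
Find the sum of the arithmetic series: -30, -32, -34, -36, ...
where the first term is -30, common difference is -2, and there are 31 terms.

Sₙ = n/2 × (first + last)
Last term = a + (n-1)d = -30 + (31-1)×(-2) = -90
S_31 = 31/2 × (-30 + (-90))
S_31 = 31/2 × (-120) = -1860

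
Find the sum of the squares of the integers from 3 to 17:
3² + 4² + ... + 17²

Use ∑_{k=1}^{n} k² = n(n+1)(2n+1)/6, then subtract the first 2 terms.
∑_{k=1}^{17} k² = 17×18×35/6 = 1785
∑_{k=1}^{2} k² = 2×3×5/6 = 5
∑_{k=3}^{17} k² = 1785 - 5 = 1780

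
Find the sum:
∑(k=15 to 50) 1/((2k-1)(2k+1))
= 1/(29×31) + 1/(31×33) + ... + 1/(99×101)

Partial fractions: 1/((2k-1)(2k+1)) = (1/2)[1/(2k-1) - 1/(2k+1)]
The series telescopes:
= (1/2)[1/29 - 1/101]
= 36/2929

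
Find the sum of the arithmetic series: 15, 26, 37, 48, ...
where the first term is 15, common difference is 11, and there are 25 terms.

Sₙ = n/2 × (first + last)
Last term = a + (n-1)d = 15 + (25-1)×11 = 279
S_25 = 25/2 × (15 + 279)
S_25 = 25/2 × 294 = 3675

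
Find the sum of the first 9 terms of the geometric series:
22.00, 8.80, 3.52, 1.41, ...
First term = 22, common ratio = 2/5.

Sₙ = a(1 - rⁿ) / (1 - r)
S_9 = 22(1 - (2/5)^9) / (1 - (2/5))
S_9 = 22(1 - (512/1953125)) / (3/5)
S_9 = 14319162/390625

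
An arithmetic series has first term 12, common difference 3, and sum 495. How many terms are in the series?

Using S = n/2 × [2a + (n-1)d]
495 = n/2 × [2(12) + (n-1)(3)]
495 = n/2 × [24 + 3n - 3]
990 = n × [21 + 3n]
3n² + (21)n - 990 = 0
Discriminant: Δ = (21)² - 4(3)(-990) = 441 + 11880 = 12321
√Δ = 111
n = [-(21) + √Δ] / (2·3) = (-21 + 111) / 6 = 90 / 6 = 15
(The negative root is discarded since n must be a positive integer.)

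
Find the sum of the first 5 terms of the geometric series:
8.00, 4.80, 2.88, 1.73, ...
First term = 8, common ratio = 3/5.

Sₙ = a(1 - rⁿ) / (1 - r)
S_5 = 8(1 - (3/5)^5) / (1 - (3/5))
S_5 = 8(1 - (243/3125)) / (2/5)
S_5 = 11528/625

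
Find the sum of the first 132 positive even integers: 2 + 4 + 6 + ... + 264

Sum of first n even numbers = n(n+1)
= 132×133
= 17556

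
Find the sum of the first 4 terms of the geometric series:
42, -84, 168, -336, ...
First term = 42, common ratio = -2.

Sₙ = a(1 - rⁿ) / (1 - r)
S_4 = 42(1 - (-2)^4) / (1 - (-2))
S_4 = 42(1 - 16) / (3)
S_4 = -210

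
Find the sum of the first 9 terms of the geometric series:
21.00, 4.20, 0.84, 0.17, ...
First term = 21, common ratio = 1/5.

Sₙ = a(1 - rⁿ) / (1 - r)
S_9 = 21(1 - (1/5)^9) / (1 - (1/5))
S_9 = 21(1 - (1/1953125)) / (4/5)
S_9 = 10253901/390625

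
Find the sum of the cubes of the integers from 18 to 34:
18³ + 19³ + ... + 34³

Use ∑_{k=1}^{n} k³ = [n(n+1)/2]², then subtract the first 17 terms.
∑_{k=1}^{34} k³ = [34×35/2]² = 595² = 354025
∑_{k=1}^{17} k³ = [17×18/2]² = 153² = 23409
∑_{k=18}^{34} k³ = 354025 - 23409 = 330616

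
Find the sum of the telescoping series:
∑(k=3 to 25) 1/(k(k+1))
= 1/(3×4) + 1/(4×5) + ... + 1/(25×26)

Partial fractions: 1/(k(k+1)) = 1/k - 1/(k+1)
The series telescopes:
= (1/3 - 1/4) + (1/4 - 1/5) + ... + (1/25 - 1/26)
= 1/3 - 1/26
= 23/78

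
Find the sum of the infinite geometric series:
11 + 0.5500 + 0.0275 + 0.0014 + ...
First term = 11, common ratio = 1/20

For |r| < 1, S = a / (1 - r)
S = 11 / (1 - (1/20))
S = 11 / (19/20)
S = 220/19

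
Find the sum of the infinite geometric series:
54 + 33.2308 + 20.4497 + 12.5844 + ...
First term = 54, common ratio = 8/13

For |r| < 1, S = a / (1 - r)
S = 54 / (1 - (8/13))
S = 54 / (5/13)
S = 702/5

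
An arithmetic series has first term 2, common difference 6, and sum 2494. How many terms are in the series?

Using S = n/2 × [2a + (n-1)d]
2494 = n/2 × [2(2) + (n-1)(6)]
2494 = n/2 × [4 + 6n - 6]
4988 = n × [-2 + 6n]
6n² + (-2)n - 4988 = 0
Discriminant: Δ = (-2)² - 4(6)(-4988) = 4 + 119712 = 119716
√Δ = 346
n = [-(-2) + √Δ] / (2·6) = (2 + 346) / 12 = 348 / 12 = 29
(The negative root is discarded since n must be a positive integer.)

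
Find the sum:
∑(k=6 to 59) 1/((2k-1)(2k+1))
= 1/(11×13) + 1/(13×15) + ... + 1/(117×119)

Partial fractions: 1/((2k-1)(2k+1)) = (1/2)[1/(2k-1) - 1/(2k+1)]
The series telescopes:
= (1/2)[1/11 - 1/119]
= 54/1309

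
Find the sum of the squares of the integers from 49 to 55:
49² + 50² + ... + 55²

Use ∑_{k=1}^{n} k² = n(n+1)(2n+1)/6, then subtract the first 48 terms.
∑_{k=1}^{55} k² = 55×56×111/6 = 56980
∑_{k=1}^{48} k² = 48×49×97/6 = 38024
∑_{k=49}^{55} k² = 56980 - 38024 = 18956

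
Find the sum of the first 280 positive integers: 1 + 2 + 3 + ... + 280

Formula: ∑k = n(n+1)/2
= 280×281/2
= 78680/2
= 39340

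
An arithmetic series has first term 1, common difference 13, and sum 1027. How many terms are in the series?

Using S = n/2 × [2a + (n-1)d]
1027 = n/2 × [2(1) + (n-1)(13)]
1027 = n/2 × [2 + 13n - 13]
2054 = n × [-11 + 13n]
13n² + (-11)n - 2054 = 0
Discriminant: Δ = (-11)² - 4(13)(-2054) = 121 + 106808 = 106929
√Δ = 327
n = [-(-11) + √Δ] / (2·13) = (11 + 327) / 26 = 338 / 26 = 13
(The negative root is discarded since n must be a positive integer.)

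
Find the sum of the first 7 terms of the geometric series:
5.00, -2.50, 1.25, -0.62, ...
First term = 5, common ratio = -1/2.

Sₙ = a(1 - rⁿ) / (1 - r)
S_7 = 5(1 - (-1/2)^7) / (1 - (-1/2))
S_7 = 5(1 - (-1/128)) / (3/2)
S_7 = 215/64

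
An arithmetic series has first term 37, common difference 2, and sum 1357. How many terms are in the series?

Using S = n/2 × [2a + (n-1)d]
1357 = n/2 × [2(37) + (n-1)(2)]
1357 = n/2 × [74 + 2n - 2]
2714 = n × [72 + 2n]
2n² + (72)n - 2714 = 0
Discriminant: Δ = (72)² - 4(2)(-2714) = 5184 + 21712 = 26896
√Δ = 164
n = [-(72) + √Δ] / (2·2) = (-72 + 164) / 4 = 92 / 4 = 23
(The negative root is discarded since n must be a positive integer.)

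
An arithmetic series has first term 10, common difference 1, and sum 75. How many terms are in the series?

Using S = n/2 × [2a + (n-1)d]
75 = n/2 × [2(10) + (n-1)(1)]
75 = n/2 × [20 + 1n - 1]
150 = n × [19 + 1n]
1n² + (19)n - 150 = 0
Discriminant: Δ = (19)² - 4(1)(-150) = 361 + 600 = 961
√Δ = 31
n = [-(19) + √Δ] / (2·1) = (-19 + 31) / 2 = 12 / 2 = 6
(The negative root is discarded since n must be a positive integer.)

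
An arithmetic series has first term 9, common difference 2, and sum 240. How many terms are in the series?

Using S = n/2 × [2a + (n-1)d]
240 = n/2 × [2(9) + (n-1)(2)]
240 = n/2 × [18 + 2n - 2]
480 = n × [16 + 2n]
2n² + (16)n - 480 = 0
Discriminant: Δ = (16)² - 4(2)(-480) = 256 + 3840 = 4096
√Δ = 64
n = [-(16) + √Δ] / (2·2) = (-16 + 64) / 4 = 48 / 4 = 12
(The negative root is discarded since n must be a positive integer.)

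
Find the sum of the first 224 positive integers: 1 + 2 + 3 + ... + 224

Formula: ∑k = n(n+1)/2
= 224×225/2
= 50400/2
= 25200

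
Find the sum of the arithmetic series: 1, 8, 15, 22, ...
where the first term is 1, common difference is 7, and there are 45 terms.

Sₙ = n/2 × (first + last)
Last term = a + (n-1)d = 1 + (45-1)×7 = 309
S_45 = 45/2 × (1 + 309)
S_45 = 45/2 × 310 = 6975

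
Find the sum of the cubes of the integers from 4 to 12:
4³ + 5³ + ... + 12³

Use ∑_{k=1}^{n} k³ = [n(n+1)/2]², then subtract the first 3 terms.
∑_{k=1}^{12} k³ = [12×13/2]² = 78² = 6084
∑_{k=1}^{3} k³ = [3×4/2]² = 6² = 36
∑_{k=4}^{12} k³ = 6084 - 36 = 6048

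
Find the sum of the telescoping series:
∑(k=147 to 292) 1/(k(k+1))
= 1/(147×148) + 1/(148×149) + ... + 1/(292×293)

Partial fractions: 1/(k(k+1)) = 1/k - 1/(k+1)
The series telescopes:
= (1/147 - 1/148) + (1/148 - 1/149) + ... + (1/292 - 1/293)
= 1/147 - 1/293
= 146/43071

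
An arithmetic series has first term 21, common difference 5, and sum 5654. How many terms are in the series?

Using S = n/2 × [2a + (n-1)d]
5654 = n/2 × [2(21) + (n-1)(5)]
5654 = n/2 × [42 + 5n - 5]
11308 = n × [37 + 5n]
5n² + (37)n - 11308 = 0
Discriminant: Δ = (37)² - 4(5)(-11308) = 1369 + 226160 = 227529
√Δ = 477
n = [-(37) + √Δ] / (2·5) = (-37 + 477) / 10 = 440 / 10 = 44
(The negative root is discarded since n must be a positive integer.)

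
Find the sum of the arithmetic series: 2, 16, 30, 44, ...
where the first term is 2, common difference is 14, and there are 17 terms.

Sₙ = n/2 × (first + last)
Last term = a + (n-1)d = 2 + (17-1)×14 = 226
S_17 = 17/2 × (2 + 226)
S_17 = 17/2 × 228 = 1938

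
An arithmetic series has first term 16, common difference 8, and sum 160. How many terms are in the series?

Using S = n/2 × [2a + (n-1)d]
160 = n/2 × [2(16) + (n-1)(8)]
160 = n/2 × [32 + 8n - 8]
320 = n × [24 + 8n]
8n² + (24)n - 320 = 0
Discriminant: Δ = (24)² - 4(8)(-320) = 576 + 10240 = 10816
√Δ = 104
n = [-(24) + √Δ] / (2·8) = (-24 + 104) / 16 = 80 / 16 = 5
(The negative root is discarded since n must be a positive integer.)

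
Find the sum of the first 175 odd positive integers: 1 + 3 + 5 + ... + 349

Sum of first n odd numbers = n²
= 175²
= 30625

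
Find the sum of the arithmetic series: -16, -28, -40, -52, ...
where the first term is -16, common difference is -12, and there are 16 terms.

Sₙ = n/2 × (first + last)
Last term = a + (n-1)d = -16 + (16-1)×(-12) = -196
S_16 = 16/2 × (-16 + (-196))
S_16 = 16/2 × (-212) = -1696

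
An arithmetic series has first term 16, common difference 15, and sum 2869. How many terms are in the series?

Using S = n/2 × [2a + (n-1)d]
2869 = n/2 × [2(16) + (n-1)(15)]
2869 = n/2 × [32 + 15n - 15]
5738 = n × [17 + 15n]
15n² + (17)n - 5738 = 0
Discriminant: Δ = (17)² - 4(15)(-5738) = 289 + 344280 = 344569
√Δ = 587
n = [-(17) + √Δ] / (2·15) = (-17 + 587) / 30 = 570 / 30 = 19
(The negative root is discarded since n must be a positive integer.)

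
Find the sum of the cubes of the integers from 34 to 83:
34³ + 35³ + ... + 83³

Use ∑_{k=1}^{n} k³ = [n(n+1)/2]², then subtract the first 33 terms.
∑_{k=1}^{83} k³ = [83×84/2]² = 3486² = 12152196
∑_{k=1}^{33} k³ = [33×34/2]² = 561² = 314721
∑_{k=34}^{83} k³ = 12152196 - 314721 = 11837475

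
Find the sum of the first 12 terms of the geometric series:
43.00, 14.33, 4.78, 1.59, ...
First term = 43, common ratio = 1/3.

Sₙ = a(1 - rⁿ) / (1 - r)
S_12 = 43(1 - (1/3)^12) / (1 - (1/3))
S_12 = 43(1 - (1/531441)) / (2/3)
S_12 = 11425960/177147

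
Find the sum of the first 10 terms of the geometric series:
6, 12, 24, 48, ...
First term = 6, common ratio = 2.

Sₙ = a(1 - rⁿ) / (1 - r)
S_10 = 6(1 - 2^10) / (1 - 2)
S_10 = 6(1 - 1024) / (-1)
S_10 = 6138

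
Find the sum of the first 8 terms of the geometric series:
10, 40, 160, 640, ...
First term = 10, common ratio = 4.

Sₙ = a(1 - rⁿ) / (1 - r)
S_8 = 10(1 - 4^8) / (1 - 4)
S_8 = 10(1 - 65536) / (-3)
S_8 = 218450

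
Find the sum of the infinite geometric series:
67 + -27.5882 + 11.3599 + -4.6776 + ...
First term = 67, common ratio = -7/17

For |r| < 1, S = a / (1 - r)
S = 67 / (1 - (-7/17))
S = 67 / (24/17)
S = 1139/24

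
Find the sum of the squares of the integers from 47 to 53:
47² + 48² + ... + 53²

Use ∑_{k=1}^{n} k² = n(n+1)(2n+1)/6, then subtract the first 46 terms.
∑_{k=1}^{53} k² = 53×54×107/6 = 51039
∑_{k=1}^{46} k² = 46×47×93/6 = 33511
∑_{k=47}^{53} k² = 51039 - 33511 = 17528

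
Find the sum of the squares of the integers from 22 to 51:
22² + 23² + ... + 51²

Use ∑_{k=1}^{n} k² = n(n+1)(2n+1)/6, then subtract the first 21 terms.
∑_{k=1}^{51} k² = 51×52×103/6 = 45526
∑_{k=1}^{21} k² = 21×22×43/6 = 3311
∑_{k=22}^{51} k² = 45526 - 3311 = 42215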